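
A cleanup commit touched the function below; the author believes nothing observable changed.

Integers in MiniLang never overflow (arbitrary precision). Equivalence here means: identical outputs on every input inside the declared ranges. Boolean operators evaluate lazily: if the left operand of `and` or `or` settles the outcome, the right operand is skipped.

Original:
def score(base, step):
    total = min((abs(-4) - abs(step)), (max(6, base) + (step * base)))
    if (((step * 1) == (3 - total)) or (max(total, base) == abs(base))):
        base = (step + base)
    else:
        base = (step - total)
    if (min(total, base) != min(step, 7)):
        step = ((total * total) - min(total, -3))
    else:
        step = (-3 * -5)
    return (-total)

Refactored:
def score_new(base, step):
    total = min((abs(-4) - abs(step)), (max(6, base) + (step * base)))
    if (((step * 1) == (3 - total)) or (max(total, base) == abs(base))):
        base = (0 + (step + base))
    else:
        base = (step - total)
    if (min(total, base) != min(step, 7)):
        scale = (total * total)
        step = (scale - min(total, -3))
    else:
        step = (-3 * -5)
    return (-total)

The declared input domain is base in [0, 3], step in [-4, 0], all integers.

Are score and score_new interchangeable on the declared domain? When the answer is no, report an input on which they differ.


Equivalent — the differences include statement counts differ, constant usage differs, local variable names differ, arithmetic usage differs, yet no declared input distinguishes the two.
Spot check at base=2, step=-4 — score: total := -2 | (((step * 1) == (3 - total)) or (max(total, base) == abs(base))): true | base := -2 | (min(total, base) != min(step, 7)): true | step := 7 | result 2. score_new: total := -2 | (((step * 1) == (3 - total)) or (max(total, base) == abs(base))): true | base := -2 | (min(total, base) != min(step, 7)): true | scale := 4 | step := 7 | result 2. Both give 2.
Every one of the 20 inputs gives matching results.
verdict: equivalent


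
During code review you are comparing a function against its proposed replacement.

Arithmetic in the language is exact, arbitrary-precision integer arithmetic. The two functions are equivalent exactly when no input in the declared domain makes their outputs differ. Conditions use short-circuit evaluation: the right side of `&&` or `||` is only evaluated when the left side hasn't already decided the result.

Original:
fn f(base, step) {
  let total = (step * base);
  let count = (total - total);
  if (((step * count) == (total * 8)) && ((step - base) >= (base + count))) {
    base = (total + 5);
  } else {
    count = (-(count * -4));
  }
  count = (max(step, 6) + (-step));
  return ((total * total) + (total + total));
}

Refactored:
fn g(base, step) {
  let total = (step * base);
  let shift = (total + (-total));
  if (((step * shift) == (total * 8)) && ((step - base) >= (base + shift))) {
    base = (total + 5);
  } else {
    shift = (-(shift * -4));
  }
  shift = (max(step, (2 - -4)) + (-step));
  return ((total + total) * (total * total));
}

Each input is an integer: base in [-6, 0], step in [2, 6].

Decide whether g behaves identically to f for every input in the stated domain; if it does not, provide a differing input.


base=-6, step=2 yields 120 from f but -3456 from g.
verdict: not equivalent; witness: base=-6, step=2


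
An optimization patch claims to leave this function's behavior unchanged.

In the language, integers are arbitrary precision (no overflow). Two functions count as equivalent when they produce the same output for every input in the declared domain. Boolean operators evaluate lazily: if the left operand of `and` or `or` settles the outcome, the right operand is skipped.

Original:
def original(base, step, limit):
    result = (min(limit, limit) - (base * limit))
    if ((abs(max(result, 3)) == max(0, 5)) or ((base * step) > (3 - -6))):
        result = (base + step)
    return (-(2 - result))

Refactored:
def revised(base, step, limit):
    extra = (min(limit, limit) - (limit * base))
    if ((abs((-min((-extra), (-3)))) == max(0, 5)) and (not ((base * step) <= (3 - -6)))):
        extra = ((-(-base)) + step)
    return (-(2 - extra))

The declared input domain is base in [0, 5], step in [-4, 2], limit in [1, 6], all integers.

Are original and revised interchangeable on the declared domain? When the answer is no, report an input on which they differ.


There is a counterexample at base=0, step=-4, limit=5: -6 on one side, 3 on the other.
original: result=5, then ((abs(max(result, 3)) == max(0, 5)) or ((base * step) > (3 - -6))) is true, then result=-4, then returns -6
revised: extra=5, then ((abs((-min((-extra), (-3)))) == max(0, 5)) and (not ((base * step) <= (3 - -6)))) is false, then returns 3
verdict: not equivalent; witness: base=0, step=-4, limit=5


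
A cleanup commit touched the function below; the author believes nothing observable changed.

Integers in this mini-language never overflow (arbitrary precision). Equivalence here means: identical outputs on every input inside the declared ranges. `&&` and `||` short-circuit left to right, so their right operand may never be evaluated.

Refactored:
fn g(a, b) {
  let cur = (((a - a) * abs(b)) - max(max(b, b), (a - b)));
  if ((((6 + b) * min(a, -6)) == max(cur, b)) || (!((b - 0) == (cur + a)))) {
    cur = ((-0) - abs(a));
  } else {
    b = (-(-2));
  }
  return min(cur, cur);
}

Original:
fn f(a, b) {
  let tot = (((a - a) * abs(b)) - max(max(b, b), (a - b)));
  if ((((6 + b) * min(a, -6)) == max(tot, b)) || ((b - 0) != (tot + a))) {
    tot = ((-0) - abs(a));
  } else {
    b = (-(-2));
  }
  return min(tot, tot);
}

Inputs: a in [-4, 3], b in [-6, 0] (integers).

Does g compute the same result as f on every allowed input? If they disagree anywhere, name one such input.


Comparing the listings, the differences include: local variable names differ, plus boolean connective usage differs, plus comparison usage differs.
One worked example (a=2, b=0) — f: tot = -2; ((((6 + b) * min(a, -6)) == max(tot, b)) || ((b - 0) != (tot + a))) -> false; b = 2; return -2; g: cur = -2; ((((6 + b) * min(a, -6)) == max(cur, b)) || (!((b - 0) == (cur + a)))) -> false; b = 2; return -2; agreement on -2.
Checked all 56 inputs in the declared domain: the outputs agree on every one.
verdict: equivalent


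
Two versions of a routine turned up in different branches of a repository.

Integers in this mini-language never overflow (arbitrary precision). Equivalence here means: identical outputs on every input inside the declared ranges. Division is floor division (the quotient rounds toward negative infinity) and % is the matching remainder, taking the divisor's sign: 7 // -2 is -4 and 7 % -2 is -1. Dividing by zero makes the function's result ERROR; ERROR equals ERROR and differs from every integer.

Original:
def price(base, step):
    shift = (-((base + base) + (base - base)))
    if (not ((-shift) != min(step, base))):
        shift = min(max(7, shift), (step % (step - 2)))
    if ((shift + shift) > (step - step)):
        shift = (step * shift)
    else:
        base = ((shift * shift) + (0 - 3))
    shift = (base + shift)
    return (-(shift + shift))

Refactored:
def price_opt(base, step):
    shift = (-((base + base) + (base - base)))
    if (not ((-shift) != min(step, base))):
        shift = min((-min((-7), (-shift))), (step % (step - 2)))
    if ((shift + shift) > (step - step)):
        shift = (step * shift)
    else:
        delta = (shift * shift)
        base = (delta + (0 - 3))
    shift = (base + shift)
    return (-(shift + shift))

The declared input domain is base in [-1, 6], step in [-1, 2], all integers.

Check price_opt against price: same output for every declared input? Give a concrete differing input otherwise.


Comparing the listings, the differences include: min/max/abs usage differs, and statement counts differ, and local variable names differ.
Spot check at base=5, step=0 — price: shift := -10 | (not ((-shift) != min(step, base))): false | ((shift + shift) > (step - step)): false | base := 97 | shift := 87 | result -174. price_opt: shift := -10 | (not ((-shift) != min(step, base))): false | ((shift + shift) > (step - step)): false | delta := 100 | base := 97 | shift := 87 | result -174. Both give -174.
An exhaustive pass over the 32 declared inputs shows identical outputs.
verdict: equivalent


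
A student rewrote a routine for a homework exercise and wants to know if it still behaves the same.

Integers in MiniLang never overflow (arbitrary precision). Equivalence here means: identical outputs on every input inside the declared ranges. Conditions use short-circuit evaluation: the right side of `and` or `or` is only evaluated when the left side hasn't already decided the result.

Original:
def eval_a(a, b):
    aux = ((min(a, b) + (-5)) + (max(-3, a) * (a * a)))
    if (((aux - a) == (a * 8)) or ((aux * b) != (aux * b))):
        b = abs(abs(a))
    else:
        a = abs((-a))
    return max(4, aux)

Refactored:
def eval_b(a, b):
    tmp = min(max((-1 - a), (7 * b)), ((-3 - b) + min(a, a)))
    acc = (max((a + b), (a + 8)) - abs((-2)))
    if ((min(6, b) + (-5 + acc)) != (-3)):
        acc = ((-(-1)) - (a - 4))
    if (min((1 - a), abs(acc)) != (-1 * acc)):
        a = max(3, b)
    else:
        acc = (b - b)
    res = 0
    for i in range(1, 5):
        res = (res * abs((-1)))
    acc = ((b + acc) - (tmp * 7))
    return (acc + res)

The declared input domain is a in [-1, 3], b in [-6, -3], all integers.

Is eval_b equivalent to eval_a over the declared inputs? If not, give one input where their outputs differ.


Input a=-1, b=-6: 4 from eval_a versus 0 from eval_b.
verdict: not equivalent; witness: a=-1, b=-6


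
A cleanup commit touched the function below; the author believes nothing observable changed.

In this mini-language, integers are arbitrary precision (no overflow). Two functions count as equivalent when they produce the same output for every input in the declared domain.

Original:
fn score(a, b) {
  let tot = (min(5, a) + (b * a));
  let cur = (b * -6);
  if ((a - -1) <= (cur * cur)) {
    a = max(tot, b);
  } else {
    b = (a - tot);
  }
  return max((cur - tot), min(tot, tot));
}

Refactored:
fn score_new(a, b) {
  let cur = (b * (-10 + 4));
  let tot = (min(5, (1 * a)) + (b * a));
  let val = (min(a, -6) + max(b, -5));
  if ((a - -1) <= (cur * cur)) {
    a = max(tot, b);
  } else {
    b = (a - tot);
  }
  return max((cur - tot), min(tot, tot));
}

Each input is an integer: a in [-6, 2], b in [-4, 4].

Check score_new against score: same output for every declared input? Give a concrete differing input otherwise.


Behavior is preserved: although arithmetic usage differs; local variable names differ; min/max/abs usage differs; constant usage differs; statement counts differ, the outputs never diverge.
One worked example (a=1, b=2) — score: tot := 3 | cur := -12 | ((a - -1) <= (cur * cur)): true | a := 3 | result 3; score_new: cur := -12 | tot := 3 | val := -4 | ((a - -1) <= (cur * cur)): true | a := 3 | result 3; agreement on 3.
Every one of the 81 inputs gives matching results.
verdict: equivalent


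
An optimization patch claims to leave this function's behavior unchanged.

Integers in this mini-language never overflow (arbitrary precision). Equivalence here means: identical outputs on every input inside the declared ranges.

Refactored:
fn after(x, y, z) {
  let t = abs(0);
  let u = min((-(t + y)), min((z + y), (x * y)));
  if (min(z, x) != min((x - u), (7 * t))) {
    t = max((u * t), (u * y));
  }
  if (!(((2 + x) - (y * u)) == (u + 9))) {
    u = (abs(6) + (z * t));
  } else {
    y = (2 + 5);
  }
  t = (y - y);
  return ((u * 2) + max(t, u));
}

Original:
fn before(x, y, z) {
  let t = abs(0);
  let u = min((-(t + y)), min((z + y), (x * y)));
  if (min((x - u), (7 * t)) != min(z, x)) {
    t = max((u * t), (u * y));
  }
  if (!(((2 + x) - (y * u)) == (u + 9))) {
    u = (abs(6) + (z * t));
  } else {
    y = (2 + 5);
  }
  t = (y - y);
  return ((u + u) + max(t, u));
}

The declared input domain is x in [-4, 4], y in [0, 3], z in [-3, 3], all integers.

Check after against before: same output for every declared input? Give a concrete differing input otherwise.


This is a faithful refactor — arithmetic usage differs, constant usage differs, but the computed results match everywhere.
Spot check at x=-4, y=1, z=3 — before: t = 0; u = -4; (min((x - u), (7 * t)) != min(z, x)) -> true; t = 0; (!(((2 + x) - (y * u)) == (u + 9))) -> true; u = 6; t = 0; return 18. after: t = 0; u = -4; (min(z, x) != min((x - u), (7 * t))) -> true; t = 0; (!(((2 + x) - (y * u)) == (u + 9))) -> true; u = 6; t = 0; return 18. Both give 18.
Every one of the 252 inputs gives matching results.
verdict: equivalent


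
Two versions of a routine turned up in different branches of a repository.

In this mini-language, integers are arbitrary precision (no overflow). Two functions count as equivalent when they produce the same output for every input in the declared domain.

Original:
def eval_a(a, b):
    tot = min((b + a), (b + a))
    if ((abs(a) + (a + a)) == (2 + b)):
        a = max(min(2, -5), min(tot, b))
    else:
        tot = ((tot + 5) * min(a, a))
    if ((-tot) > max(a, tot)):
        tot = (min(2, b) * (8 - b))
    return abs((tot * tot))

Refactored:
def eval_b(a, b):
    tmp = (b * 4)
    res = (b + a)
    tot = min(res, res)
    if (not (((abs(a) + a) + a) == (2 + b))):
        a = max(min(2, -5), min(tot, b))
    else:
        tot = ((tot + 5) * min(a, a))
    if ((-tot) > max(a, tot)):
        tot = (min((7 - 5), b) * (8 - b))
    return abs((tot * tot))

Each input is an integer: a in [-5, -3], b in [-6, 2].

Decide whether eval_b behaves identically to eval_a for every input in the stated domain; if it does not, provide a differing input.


Run the pair on a=-5, b=-6.
eval_a: tot := -11 | ((abs(a) + (a + a)) == (2 + b)): false | tot := 30 | ((-tot) > max(a, tot)): false | result 900
eval_b: tmp := -24 | res := -11 | tot := -11 | (not (((abs(a) + a) + a) == (2 + b))): true | a := -5 | ((-tot) > max(a, tot)): true | tot := -84 | result 7056
900 against 7056: the behavior changed.
verdict: not equivalent; witness: a=-5, b=-6


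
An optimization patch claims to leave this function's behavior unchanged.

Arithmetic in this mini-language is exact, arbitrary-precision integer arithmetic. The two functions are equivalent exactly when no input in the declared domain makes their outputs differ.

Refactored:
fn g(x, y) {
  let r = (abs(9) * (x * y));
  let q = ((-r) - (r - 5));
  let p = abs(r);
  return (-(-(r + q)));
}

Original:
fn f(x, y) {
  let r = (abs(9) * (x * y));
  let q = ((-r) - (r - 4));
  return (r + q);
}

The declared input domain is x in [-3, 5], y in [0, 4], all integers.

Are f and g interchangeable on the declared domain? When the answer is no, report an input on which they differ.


Run the pair on x=-3, y=0.
f: r := 0 | q := 4 | result 4
g: r := 0 | q := 5 | p := 0 | result 5
4 != 5, so the rewrite changes behavior.
verdict: not equivalent; witness: x=-3, y=0


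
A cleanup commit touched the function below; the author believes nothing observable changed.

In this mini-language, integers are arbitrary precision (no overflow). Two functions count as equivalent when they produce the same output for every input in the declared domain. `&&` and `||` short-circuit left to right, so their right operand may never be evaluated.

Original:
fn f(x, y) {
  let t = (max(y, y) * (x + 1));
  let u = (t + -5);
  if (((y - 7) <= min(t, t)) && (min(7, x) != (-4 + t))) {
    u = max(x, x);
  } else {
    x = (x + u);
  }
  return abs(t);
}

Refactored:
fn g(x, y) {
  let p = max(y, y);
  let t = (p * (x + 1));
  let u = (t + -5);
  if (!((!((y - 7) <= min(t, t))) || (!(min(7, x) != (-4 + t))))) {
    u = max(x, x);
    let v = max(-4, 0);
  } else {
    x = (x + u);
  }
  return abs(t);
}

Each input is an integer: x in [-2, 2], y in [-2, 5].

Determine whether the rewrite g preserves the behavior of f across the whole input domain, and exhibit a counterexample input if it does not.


Reading the diff, among the changes: boolean connective usage differs, and statement counts differ, and constant usage differs, and min/max/abs usage differs, and local variable names differ.
As a probe, take x=-1, y=3: f runs t becomes 0; next u becomes -5; next (((y - 7) <= min(t, t)) && (min(7, x) != (-4 + t))) evaluates to true; next u becomes -1; next final value 0; g runs p becomes 3; next t becomes 0; next u becomes -5; next (!((!((y - 7) <= min(t, t))) || (!(min(7, x) != (-4 + t))))) evaluates to true; next u becomes -1; next v becomes 0; next final value 0; both end at 0.
Sweeping the whole domain (40 inputs) finds no disagreement.
verdict: equivalent


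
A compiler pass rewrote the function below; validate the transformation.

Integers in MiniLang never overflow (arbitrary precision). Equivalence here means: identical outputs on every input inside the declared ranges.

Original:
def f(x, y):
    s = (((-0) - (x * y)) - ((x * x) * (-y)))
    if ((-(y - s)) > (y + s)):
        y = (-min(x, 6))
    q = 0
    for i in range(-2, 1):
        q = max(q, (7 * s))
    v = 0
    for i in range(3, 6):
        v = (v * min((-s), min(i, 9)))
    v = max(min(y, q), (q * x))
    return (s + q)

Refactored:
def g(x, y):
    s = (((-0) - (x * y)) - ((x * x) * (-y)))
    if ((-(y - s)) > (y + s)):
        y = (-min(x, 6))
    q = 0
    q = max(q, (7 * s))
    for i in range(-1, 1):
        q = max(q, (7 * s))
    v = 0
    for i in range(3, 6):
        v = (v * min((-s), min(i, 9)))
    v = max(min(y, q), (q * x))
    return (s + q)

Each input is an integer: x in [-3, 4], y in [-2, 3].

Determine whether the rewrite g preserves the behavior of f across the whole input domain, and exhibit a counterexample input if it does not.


Comparing the listings, the differences include: loop structure differs; and arithmetic usage differs; and min/max/abs usage differs; and constant usage differs; and statement counts differ.
Tracing x=2, y=1: f: s = 2; ((-(y - s)) > (y + s)) -> false; q = 0; [i=-2]; q = 14; [i=-1]; q = 14; [i=0]; q = 14; v = 0; [i=3]; v = 0; [i=4]; v = 0; [i=5]; v = 0; v = 28; return 16 | g: s = 2; ((-(y - s)) > (y + s)) -> false; q = 0; q = 14; [i=-1]; q = 14; [i=0]; q = 14; v = 0; [i=3]; v = 0; [i=4]; v = 0; [i=5]; v = 0; v = 28; return 16 — matching result 16.
An exhaustive pass over the 48 declared inputs shows identical outputs.
verdict: equivalent


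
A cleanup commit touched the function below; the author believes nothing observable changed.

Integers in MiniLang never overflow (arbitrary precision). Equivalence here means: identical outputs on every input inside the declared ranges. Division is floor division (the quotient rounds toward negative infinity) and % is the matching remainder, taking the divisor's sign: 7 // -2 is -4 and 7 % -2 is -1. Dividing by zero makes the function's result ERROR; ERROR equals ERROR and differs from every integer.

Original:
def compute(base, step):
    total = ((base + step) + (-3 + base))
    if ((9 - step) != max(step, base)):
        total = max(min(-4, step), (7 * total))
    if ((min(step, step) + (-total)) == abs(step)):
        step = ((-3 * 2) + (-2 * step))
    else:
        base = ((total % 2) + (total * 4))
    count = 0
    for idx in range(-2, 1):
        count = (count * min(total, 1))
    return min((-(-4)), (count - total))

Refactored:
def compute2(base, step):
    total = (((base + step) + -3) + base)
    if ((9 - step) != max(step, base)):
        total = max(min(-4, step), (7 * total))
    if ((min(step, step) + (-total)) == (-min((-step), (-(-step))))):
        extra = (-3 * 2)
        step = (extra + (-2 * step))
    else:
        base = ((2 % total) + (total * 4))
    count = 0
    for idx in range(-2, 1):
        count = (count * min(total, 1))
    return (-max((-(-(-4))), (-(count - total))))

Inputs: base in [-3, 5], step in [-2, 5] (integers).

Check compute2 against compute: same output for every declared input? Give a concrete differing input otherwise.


Run the pair on base=2, step=-1.
compute: total := 0 | ((9 - step) != max(step, base)): true | total := 0 | ((min(step, step) + (-total)) == abs(step)): false | base := 0 | count := 0 | iter idx=-2: | count := 0 | iter idx=-1: | count := 0 | iter idx=0: | count := 0 | result 0
compute2: total := 0 | ((9 - step) != max(step, base)): true | total := 0 | ((min(step, step) + (-total)) == (-min((-step), (-(-step))))): false | divide-by-zero, output ERROR
0 vs ERROR — the two versions disagree here.
verdict: not equivalent; witness: base=2, step=-1


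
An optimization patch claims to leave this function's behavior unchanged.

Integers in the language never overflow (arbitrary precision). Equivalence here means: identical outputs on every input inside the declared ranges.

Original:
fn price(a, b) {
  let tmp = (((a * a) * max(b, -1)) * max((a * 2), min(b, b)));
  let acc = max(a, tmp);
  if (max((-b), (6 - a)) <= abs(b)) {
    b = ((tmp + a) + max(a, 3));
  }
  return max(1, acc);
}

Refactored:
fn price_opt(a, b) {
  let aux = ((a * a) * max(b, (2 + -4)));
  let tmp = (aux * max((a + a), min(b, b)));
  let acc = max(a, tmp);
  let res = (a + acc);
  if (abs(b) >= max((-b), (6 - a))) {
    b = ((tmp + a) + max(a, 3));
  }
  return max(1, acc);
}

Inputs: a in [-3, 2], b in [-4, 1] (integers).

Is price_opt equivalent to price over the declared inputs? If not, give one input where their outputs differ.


There is a counterexample at a=-3, b=-4: 36 on one side, 72 on the other.
price: tmp := 36 | acc := 36 | (max((-b), (6 - a)) <= abs(b)): false | result 36
price_opt: aux := -18 | tmp := 72 | acc := 72 | res := 69 | (abs(b) >= max((-b), (6 - a))): false | result 72
verdict: not equivalent; witness: a=-3, b=-4


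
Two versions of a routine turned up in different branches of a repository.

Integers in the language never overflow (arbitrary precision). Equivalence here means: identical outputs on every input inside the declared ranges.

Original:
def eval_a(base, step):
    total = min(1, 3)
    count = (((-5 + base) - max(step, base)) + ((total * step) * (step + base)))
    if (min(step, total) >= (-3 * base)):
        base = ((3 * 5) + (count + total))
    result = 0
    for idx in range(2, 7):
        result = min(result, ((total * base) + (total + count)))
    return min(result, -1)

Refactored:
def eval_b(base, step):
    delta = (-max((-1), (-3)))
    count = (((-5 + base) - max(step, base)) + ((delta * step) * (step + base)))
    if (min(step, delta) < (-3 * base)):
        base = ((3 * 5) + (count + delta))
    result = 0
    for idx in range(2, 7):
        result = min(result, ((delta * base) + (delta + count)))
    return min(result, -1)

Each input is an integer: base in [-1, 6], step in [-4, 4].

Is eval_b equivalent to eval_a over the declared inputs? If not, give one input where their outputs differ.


These are not equivalent — on base=-1, step=-1 the outputs split (-3 vs -1).
eval_a: total := 1 | count := -3 | (min(step, total) >= (-3 * base)): false | result := 0 | iter idx=2: | result := -3 | iter idx=3: | result := -3 | iter idx=4: | result := -3 | iter idx=5: | result := -3 | iter idx=6: | result := -3 | result -3
eval_b: delta := 1 | count := -3 | (min(step, delta) < (-3 * base)): true | base := 13 | result := 0 | iter idx=2: | result := 0 | iter idx=3: | result := 0 | iter idx=4: | result := 0 | iter idx=5: | result := 0 | iter idx=6: | result := 0 | result -1
verdict: not equivalent; witness: base=-1, step=-1


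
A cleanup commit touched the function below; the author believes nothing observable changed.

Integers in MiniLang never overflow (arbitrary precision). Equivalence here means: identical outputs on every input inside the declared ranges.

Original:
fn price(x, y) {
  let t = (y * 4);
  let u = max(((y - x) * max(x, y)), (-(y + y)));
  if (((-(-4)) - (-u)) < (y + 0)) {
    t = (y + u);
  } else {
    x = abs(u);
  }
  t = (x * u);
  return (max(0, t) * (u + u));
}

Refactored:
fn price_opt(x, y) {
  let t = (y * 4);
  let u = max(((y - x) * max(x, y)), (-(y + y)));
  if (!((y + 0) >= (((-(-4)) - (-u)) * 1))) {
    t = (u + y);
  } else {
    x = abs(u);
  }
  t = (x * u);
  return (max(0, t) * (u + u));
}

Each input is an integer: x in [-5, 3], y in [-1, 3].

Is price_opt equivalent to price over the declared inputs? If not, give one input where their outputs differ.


These are not equivalent — on x=-5, y=-1 the outputs split (16 vs 0).
price: t=-4, then u=2, then (((-(-4)) - (-u)) < (y + 0)) is false, then x=2, then t=4, then returns 16
price_opt: t=-4, then u=2, then (!((y + 0) >= (((-(-4)) - (-u)) * 1))) is true, then t=1, then t=-10, then returns 0
verdict: not equivalent; witness: x=-5, y=-1


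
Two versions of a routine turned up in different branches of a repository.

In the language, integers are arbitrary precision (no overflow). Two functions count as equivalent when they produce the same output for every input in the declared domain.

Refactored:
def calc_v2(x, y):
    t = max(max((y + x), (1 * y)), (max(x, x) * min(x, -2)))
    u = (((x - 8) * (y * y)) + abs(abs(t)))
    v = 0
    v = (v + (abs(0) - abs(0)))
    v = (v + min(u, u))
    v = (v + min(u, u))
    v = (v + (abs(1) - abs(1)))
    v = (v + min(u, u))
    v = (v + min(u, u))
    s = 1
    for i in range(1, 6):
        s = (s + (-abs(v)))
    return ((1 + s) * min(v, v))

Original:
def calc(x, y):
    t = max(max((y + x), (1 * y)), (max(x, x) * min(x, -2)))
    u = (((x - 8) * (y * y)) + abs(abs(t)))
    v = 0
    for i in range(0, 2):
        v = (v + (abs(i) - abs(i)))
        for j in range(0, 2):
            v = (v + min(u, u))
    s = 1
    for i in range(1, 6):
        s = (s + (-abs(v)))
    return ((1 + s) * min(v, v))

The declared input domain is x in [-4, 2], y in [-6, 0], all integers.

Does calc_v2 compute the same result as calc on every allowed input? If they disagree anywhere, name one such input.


The two versions differ — the changes include statement counts differ, and min/max/abs usage differs, and arithmetic usage differs, and local variable names differ, and loop structure differs, and constant usage differs.
Spot check at x=0, y=-1 — calc: t := 0 | u := -8 | v := 0 | iter i=0: | v := 0 | iter j=0: | v := -8 | iter j=1: | v := -16 | iter i=1: | v := -16 | iter j=0: | v := -24 | iter j=1: | v := -32 | s := 1 | iter i=1: | s := -31 | iter i=2: | s := -63 | iter i=3: | s := -95 | iter i=4: | s := -127 | iter i=5: | s := -159 | result 5056. calc_v2: t := 0 | u := -8 | v := 0 | v := 0 | v := -8 | v := -16 | v := -16 | v := -24 | v := -32 | s := 1 | iter i=1: | s := -31 | iter i=2: | s := -63 | iter i=3: | s := -95 | iter i=4: | s := -127 | iter i=5: | s := -159 | result 5056. Both give 5056.
Across all 49 domain points the two functions coincide.
verdict: equivalent


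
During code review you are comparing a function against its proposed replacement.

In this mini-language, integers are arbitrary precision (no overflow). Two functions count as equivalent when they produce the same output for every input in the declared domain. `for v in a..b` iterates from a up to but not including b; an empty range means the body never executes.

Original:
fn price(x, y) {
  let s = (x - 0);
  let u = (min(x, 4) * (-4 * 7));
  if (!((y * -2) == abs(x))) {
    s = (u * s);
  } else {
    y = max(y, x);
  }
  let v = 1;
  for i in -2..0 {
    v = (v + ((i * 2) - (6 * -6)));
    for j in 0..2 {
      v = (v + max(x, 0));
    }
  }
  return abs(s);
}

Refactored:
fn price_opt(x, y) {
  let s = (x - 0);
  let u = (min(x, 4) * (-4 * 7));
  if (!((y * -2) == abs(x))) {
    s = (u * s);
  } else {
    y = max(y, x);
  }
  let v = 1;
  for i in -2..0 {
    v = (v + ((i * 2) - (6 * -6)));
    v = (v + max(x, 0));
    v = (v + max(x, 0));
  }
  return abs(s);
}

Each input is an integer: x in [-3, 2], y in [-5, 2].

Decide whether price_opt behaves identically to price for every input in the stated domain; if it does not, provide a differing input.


This is a faithful refactor — min/max/abs usage differs; also constant usage differs; also loop structure differs; also local variable names differ; also arithmetic usage differs, but the computed results match everywhere.
Spot check at x=2, y=-3 — price: s=2, then u=-56, then (!((y * -2) == abs(x))) is true, then s=-112, then v=1, then (i=-2), then v=33, then (j=0), then v=35, then (j=1), then v=37, then (i=-1), then v=71, then (j=0), then v=73, then (j=1), then v=75, then returns 112. price_opt: s=2, then u=-56, then (!((y * -2) == abs(x))) is true, then s=-112, then v=1, then (i=-2), then v=33, then v=35, then v=37, then (i=-1), then v=71, then v=73, then v=75, then returns 112. Both give 112.
Every one of the 48 inputs gives matching results.
verdict: equivalent


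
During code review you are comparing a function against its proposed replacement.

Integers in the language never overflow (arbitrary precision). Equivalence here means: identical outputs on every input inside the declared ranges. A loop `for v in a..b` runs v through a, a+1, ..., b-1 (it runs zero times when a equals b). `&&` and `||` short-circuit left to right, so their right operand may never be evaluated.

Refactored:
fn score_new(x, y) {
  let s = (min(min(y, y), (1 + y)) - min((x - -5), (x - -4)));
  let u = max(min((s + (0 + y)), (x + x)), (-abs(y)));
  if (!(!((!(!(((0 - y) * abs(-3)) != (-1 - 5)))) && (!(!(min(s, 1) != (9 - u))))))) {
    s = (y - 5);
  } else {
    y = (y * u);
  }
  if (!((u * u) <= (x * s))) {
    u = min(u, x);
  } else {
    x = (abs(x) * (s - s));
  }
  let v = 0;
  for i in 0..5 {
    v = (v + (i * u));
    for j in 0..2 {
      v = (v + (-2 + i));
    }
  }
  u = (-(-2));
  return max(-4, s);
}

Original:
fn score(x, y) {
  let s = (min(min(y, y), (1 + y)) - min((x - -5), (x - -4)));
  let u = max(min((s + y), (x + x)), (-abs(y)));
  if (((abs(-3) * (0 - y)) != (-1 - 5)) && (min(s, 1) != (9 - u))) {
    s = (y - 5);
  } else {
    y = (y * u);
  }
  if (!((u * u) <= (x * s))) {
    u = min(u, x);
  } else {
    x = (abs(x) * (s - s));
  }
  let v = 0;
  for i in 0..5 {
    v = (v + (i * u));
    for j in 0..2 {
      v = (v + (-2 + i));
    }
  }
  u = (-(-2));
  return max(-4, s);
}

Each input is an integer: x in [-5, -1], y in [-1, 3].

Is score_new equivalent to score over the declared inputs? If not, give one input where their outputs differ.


This is a faithful refactor — constant usage differs; also arithmetic usage differs; also boolean connective usage differs, but the computed results match everywhere.
Spot check at x=-5, y=0 — score: s=1, then u=0, then (((abs(-3) * (0 - y)) != (-1 - 5)) && (min(s, 1) != (9 - u))) is true, then s=-5, then (!((u * u) <= (x * s))) is false, then x=0, then v=0, then (i=0), then v=0, then (j=0), then v=-2, then (j=1), then v=-4, then (i=1), then v=-4, then (j=0), then v=-5, then (j=1), then v=-6, then (i=2), then v=-6, then (j=0), then v=-6, then (j=1), then v=-6, then (i=3), then v=-6, then (j=0), then v=-5, then (j=1), then v=-4, then (i=4), then v=-4, then (j=0), then v=-2, then (j=1), then v=0, then u=2, then returns -4. score_new: s=1, then u=0, then (!(!((!(!(((0 - y) * abs(-3)) != (-1 - 5)))) && (!(!(min(s, 1) != (9 - u))))))) is true, then s=-5, then (!((u * u) <= (x * s))) is false, then x=0, then v=0, then (i=0), then v=0, then (j=0), then v=-2, then (j=1), then v=-4, then (i=1), then v=-4, then (j=0), then v=-5, then (j=1), then v=-6, then (i=2), then v=-6, then (j=0), then v=-6, then (j=1), then v=-6, then (i=3), then v=-6, then (j=0), then v=-5, then (j=1), then v=-4, then (i=4), then v=-4, then (j=0), then v=-2, then (j=1), then v=0, then u=2, then returns -4. Both give -4.
Sweeping the whole domain (25 inputs) finds no disagreement.
verdict: equivalent


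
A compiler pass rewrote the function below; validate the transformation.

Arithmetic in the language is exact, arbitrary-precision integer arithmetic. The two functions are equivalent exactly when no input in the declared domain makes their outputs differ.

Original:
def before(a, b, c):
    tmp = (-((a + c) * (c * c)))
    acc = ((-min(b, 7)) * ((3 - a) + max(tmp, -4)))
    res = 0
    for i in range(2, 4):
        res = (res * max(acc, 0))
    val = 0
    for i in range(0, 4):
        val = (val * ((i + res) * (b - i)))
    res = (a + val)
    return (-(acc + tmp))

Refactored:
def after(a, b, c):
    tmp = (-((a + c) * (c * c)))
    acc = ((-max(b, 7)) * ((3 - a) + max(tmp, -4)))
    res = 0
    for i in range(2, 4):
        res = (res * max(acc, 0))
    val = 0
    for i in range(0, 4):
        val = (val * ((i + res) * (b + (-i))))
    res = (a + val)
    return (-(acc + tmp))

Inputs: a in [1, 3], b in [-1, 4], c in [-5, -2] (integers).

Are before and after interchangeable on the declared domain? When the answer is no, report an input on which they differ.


Evaluate both at a=1, b=-1, c=-5.
before: tmp becomes 100; next acc becomes 102; next res becomes 0; next at i=2:; next res becomes 0; next at i=3:; next res becomes 0; next val becomes 0; next at i=0:; next val becomes 0; next at i=1:; next val becomes 0; next at i=2:; next val becomes 0; next at i=3:; next val becomes 0; next res becomes 1; next final value -202
after: tmp becomes 100; next acc becomes -714; next res becomes 0; next at i=2:; next res becomes 0; next at i=3:; next res becomes 0; next val becomes 0; next at i=0:; next val becomes 0; next at i=1:; next val becomes 0; next at i=2:; next val becomes 0; next at i=3:; next val becomes 0; next res becomes 1; next final value 614
-202 and 614 differ, so these are not the same function on this domain.
verdict: not equivalent; witness: a=1, b=-1, c=-5


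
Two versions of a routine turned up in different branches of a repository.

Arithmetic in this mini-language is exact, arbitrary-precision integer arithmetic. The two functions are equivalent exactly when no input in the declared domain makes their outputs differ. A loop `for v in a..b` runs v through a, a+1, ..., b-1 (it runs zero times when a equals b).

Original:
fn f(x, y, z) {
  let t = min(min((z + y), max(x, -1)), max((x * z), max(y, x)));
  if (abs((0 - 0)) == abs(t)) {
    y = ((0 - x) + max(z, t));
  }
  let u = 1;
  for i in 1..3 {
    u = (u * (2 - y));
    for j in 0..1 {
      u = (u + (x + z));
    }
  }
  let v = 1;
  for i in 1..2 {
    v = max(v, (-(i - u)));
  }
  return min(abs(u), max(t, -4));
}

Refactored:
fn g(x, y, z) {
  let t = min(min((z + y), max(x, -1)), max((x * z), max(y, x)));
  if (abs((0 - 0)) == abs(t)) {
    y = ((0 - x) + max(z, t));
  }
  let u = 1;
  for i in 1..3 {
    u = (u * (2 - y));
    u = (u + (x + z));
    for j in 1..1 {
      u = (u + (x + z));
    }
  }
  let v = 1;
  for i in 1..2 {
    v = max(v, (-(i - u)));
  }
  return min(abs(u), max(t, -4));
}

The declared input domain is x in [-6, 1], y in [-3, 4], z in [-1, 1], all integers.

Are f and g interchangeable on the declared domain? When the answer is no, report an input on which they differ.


Changes here: loop structure differs, plus statement counts differ, plus arithmetic usage differs; the full 192-point sweep finds no disagreement.
verdict: equivalent


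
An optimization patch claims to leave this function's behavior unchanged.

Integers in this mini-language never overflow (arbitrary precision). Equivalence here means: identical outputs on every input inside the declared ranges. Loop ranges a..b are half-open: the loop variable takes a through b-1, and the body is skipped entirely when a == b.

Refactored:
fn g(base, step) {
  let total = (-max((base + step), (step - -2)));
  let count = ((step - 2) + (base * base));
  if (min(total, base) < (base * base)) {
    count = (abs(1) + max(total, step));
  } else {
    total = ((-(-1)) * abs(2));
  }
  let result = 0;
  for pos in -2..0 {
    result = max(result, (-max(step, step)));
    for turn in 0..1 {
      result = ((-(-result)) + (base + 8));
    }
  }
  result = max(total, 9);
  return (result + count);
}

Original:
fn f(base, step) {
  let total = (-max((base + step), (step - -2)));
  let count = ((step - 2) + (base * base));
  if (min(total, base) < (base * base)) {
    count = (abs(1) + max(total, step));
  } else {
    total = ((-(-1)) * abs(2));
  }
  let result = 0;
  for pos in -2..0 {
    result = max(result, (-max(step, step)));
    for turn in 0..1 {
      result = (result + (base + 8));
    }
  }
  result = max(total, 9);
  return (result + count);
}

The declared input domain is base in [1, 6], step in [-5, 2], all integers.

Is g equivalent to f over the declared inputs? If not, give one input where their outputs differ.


Side by side, the visible changes include: same computation, different form.
One worked example (base=5, step=-5) — f: total becomes 0; next count becomes 18; next (min(total, base) < (base * base)) evaluates to true; next count becomes 1; next result becomes 0; next at pos=-2:; next result becomes 5; next at turn=0:; next result becomes 18; next at pos=-1:; next result becomes 18; next at turn=0:; next result becomes 31; next result becomes 9; next final value 10; g: total becomes 0; next count becomes 18; next (min(total, base) < (base * base)) evaluates to true; next count becomes 1; next result becomes 0; next at pos=-2:; next result becomes 5; next at turn=0:; next result becomes 18; next at pos=-1:; next result becomes 18; next at turn=0:; next result becomes 31; next result becomes 9; next final value 10; agreement on 10.
An exhaustive pass over the 48 declared inputs shows identical outputs.
verdict: equivalent


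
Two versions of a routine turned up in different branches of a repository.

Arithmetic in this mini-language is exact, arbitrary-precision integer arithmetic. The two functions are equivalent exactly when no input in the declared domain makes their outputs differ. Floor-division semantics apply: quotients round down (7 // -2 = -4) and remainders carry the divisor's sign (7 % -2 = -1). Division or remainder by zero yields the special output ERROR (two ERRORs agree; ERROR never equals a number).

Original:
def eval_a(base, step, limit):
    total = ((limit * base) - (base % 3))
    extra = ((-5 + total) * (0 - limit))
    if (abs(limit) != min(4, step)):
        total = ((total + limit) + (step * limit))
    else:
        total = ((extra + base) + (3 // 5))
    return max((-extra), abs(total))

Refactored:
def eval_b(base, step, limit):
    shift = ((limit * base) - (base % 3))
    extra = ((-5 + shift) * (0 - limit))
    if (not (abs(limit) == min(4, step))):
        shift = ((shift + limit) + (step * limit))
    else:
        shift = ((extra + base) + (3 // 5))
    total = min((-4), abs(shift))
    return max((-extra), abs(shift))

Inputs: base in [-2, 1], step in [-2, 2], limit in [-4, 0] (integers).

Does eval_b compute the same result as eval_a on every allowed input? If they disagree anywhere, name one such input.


Comparing the listings, the differences include: comparison usage differs, boolean connective usage differs, constant usage differs, min/max/abs usage differs, statement counts differ, local variable names differ.
Spot check at base=1, step=1, limit=0 — eval_a: total becomes -1; next extra becomes 0; next (abs(limit) != min(4, step)) evaluates to true; next total becomes -1; next final value 1. eval_b: shift becomes -1; next extra becomes 0; next (not (abs(limit) == min(4, step))) evaluates to true; next shift becomes -1; next total becomes -4; next final value 1. Both give 1.
Across all 100 domain points the two functions coincide.
verdict: equivalent


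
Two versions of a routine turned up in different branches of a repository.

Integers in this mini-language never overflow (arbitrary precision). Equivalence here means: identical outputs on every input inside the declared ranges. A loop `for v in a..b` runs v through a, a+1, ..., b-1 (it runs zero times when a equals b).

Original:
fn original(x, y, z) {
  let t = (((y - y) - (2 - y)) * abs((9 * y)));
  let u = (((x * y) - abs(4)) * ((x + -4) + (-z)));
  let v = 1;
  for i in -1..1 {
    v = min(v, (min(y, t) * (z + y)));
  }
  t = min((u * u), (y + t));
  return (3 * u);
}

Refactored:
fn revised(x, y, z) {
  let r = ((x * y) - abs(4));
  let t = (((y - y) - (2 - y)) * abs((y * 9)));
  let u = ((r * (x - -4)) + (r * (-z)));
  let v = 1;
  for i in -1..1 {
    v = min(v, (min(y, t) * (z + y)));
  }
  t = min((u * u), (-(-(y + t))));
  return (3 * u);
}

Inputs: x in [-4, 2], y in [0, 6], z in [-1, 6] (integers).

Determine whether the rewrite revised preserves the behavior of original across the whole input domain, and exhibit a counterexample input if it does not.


Take x=-4, y=0, z=-1.
original: t=0, then u=28, then v=1, then (i=-1), then v=0, then (i=0), then v=0, then t=0, then returns 84
revised: r=-4, then t=0, then u=-4, then v=1, then (i=-1), then v=0, then (i=0), then v=0, then t=0, then returns -12
84 against -12: the behavior changed.
verdict: not equivalent; witness: x=-4, y=0, z=-1
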